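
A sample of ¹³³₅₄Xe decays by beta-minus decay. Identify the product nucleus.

Cs-133

Beta-minus decay: mass number changes by +0, atomic number by +1.
A: 133 = 133; Z: 54 + 1 = 55.
Z = 55 is caesium, so the daughter is ¹³³₅₅Cs.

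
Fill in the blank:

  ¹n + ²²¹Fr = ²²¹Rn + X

Conserve mass number: 1 + 221 = 221 + A, so A = 1.
Conserve atomic number: 0 + 87 = 86 + Z, so Z = 1.
A = 1 and Z = 1 is ¹H — a proton.

proton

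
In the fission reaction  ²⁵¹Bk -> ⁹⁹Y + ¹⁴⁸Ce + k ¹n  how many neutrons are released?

4

Conserve mass number: 251 = 99 + 148 + k, so k = 251 − 247 = 4.
Check atomic number: 97 = 39 + 58 + 0 = 97. ✓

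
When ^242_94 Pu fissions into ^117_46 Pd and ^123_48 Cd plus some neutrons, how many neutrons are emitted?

Conserve mass number: 242 = 117 + 123 + k, so k = 242 − 240 = 2.
Check atomic number: 94 = 46 + 48 + 0 = 94. ✓

2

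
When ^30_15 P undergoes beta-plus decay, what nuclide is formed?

Beta-plus decay: mass number changes by +0, atomic number by -1.
A: 30 = 30; Z: 15 − 1 = 14.
Z = 14 is silicon, so the daughter is ^30_14 Si.

Si-30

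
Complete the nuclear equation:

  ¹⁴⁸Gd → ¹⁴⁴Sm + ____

Conserve mass number: 148 = 144 + A, so A = 4.
Conserve atomic number: 64 = 62 + Z, so Z = 2.
A = 4 and Z = 2 is ⁴He — an alpha particle.

alpha particle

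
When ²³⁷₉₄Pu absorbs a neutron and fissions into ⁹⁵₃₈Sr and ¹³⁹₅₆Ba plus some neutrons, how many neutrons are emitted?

Conserve mass number: 238 = 95 + 139 + k, so k = 238 − 234 = 4.
Check atomic number: 94 = 38 + 56 + 0 = 94. ✓

4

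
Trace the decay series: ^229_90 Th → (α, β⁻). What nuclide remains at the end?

Ac-225

Start: (A, Z) = (229, 90).
After α: (225, 88).
After β⁻: (225, 89).
Z = 89 is actinium.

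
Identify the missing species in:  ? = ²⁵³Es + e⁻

Conserve mass number: A = 253 + 0, so A = 253.
Conserve atomic number: Z = 99 − 1, so Z = 98.
Z = 98 is californium, so the species is ²⁵³Cf.

Cf-253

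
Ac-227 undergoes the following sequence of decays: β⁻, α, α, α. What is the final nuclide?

Po-215

Start: (A, Z) = (227, 89).
After β⁻: (227, 90).
After α: (223, 88).
After α: (219, 86).
After α: (215, 84).
Z = 84 is polonium.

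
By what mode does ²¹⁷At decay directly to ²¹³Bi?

alpha decay

ΔA = 213 − 217 = -4; ΔZ = 83 − 85 = -2.
A drops by 4 and Z drops by 2 — the signature of alpha emission.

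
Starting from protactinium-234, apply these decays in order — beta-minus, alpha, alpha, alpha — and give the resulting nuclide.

Rn-222

Start: (A, Z) = (234, 91).
After β⁻: (234, 92).
After α: (230, 90).
After α: (226, 88).
After α: (222, 86).
Z = 86 is radon.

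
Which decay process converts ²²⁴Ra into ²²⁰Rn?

ΔA = 220 − 224 = -4; ΔZ = 86 − 88 = -2.
A drops by 4 and Z drops by 2 — the signature of alpha emission.

alpha decay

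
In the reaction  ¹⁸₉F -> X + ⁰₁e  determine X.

Conserve mass number: 18 = A + 0, so A = 18.
Conserve atomic number: 9 = Z + 1, so Z = 8.
Z = 8 is oxygen, so the species is ¹⁸₈O.

O-18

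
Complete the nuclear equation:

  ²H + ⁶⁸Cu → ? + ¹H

Cu-69

Conserve mass number: 2 + 68 = A + 1, so A = 69.
Conserve atomic number: 1 + 29 = Z + 1, so Z = 29.
Z = 29 is copper, so the species is ⁶⁹Cu.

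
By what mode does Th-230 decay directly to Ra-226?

ΔA = 226 − 230 = -4; ΔZ = 88 − 90 = -2.
A drops by 4 and Z drops by 2 — the signature of alpha emission.

alpha decay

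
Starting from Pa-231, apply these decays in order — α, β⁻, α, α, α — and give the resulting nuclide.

Start: (A, Z) = (231, 91).
After α: (227, 89).
After β⁻: (227, 90).
After α: (223, 88).
After α: (219, 86).
After α: (215, 84).
Z = 84 is polonium.

Po-215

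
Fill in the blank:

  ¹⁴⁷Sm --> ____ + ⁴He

Nd-143

Conserve mass number: 147 = A + 4, so A = 143.
Conserve atomic number: 62 = Z + 2, so Z = 60.
Z = 60 is neodymium, so the species is ¹⁴³Nd.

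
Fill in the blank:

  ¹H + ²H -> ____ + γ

He-3

Conserve mass number: 1 + 2 = A + 0, so A = 3.
Conserve atomic number: 1 + 1 = Z + 0, so Z = 2.
Z = 2 is helium, so the species is ³He.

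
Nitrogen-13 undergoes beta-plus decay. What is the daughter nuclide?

Beta-plus decay: mass number changes by +0, atomic number by -1.
A: 13 = 13; Z: 7 − 1 = 6.
Z = 6 is carbon, so the daughter is carbon-13.

C-13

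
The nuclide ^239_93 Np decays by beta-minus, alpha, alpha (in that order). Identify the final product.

Start: (A, Z) = (239, 93).
After β⁻: (239, 94).
After α: (235, 92).
After α: (231, 90).
Z = 90 is thorium.

Th-231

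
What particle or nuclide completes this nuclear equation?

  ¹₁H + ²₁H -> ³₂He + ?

Conserve mass number: 1 + 2 = 3 + A, so A = 0.
Conserve atomic number: 1 + 1 = 2 + Z, so Z = 0.
A = 0 and Z = 0 is ⁰₀γ — a gamma ray.

gamma ray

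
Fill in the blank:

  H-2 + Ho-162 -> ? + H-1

Ho-163

Conserve mass number: 2 + 162 = A + 1, so A = 163.
Conserve atomic number: 1 + 67 = Z + 1, so Z = 67.
Z = 67 is holmium, so the species is Ho-163.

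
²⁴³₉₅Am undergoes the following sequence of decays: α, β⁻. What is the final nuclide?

Start: (A, Z) = (243, 95).
After α: (239, 93).
After β⁻: (239, 94).
Z = 94 is plutonium.

Pu-239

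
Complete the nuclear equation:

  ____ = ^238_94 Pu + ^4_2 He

Cm-242

Conserve mass number: A = 238 + 4, so A = 242.
Conserve atomic number: Z = 94 + 2, so Z = 96.
Z = 96 is curium, so the species is ^242_96 Cm.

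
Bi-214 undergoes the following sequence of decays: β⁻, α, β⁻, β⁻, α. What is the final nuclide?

Start: (A, Z) = (214, 83).
After β⁻: (214, 84).
After α: (210, 82).
After β⁻: (210, 83).
After β⁻: (210, 84).
After α: (206, 82).
Z = 82 is lead.

Pb-206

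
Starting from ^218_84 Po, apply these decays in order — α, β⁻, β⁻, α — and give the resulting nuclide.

Pb-210

Start: (A, Z) = (218, 84).
After α: (214, 82).
After β⁻: (214, 83).
After β⁻: (214, 84).
After α: (210, 82).
Z = 82 is lead.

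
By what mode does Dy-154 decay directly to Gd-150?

ΔA = 150 − 154 = -4; ΔZ = 64 − 66 = -2.
A drops by 4 and Z drops by 2 — the signature of alpha emission.

alpha decay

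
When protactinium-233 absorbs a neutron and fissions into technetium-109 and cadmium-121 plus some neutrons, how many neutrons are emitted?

Conserve mass number: 234 = 109 + 121 + k, so k = 234 − 230 = 4.
Check atomic number: 91 = 43 + 48 + 0 = 91. ✓

4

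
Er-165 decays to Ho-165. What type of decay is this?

ΔA = 165 − 165 = 0; ΔZ = 67 − 68 = -1.
A is unchanged and Z drops by 1 — a proton has become a neutron (β⁺ emission or electron capture).

beta-plus decay or electron capture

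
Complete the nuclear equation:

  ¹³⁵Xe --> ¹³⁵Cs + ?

beta-minus particle

Conserve mass number: 135 = 135 + A, so A = 0.
Conserve atomic number: 54 = 55 + Z, so Z = -1.
A = 0 and Z = -1 is e⁻ — a beta-minus particle.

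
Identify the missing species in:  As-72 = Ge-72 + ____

positron

Conserve mass number: 72 = 72 + A, so A = 0.
Conserve atomic number: 33 = 32 + Z, so Z = 1.
A = 0 and Z = 1 is e⁺ — a positron.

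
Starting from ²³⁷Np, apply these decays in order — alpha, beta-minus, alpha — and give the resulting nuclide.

Th-229

Start: (A, Z) = (237, 93).
After α: (233, 91).
After β⁻: (233, 92).
After α: (229, 90).
Z = 90 is thorium.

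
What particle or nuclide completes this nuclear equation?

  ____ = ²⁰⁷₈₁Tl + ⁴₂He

Bi-211

Conserve mass number: A = 207 + 4, so A = 211.
Conserve atomic number: Z = 81 + 2, so Z = 83.
Z = 83 is bismuth, so the species is ²¹¹₈₃Bi.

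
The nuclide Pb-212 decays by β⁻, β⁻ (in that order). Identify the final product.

Start: (A, Z) = (212, 82).
After β⁻: (212, 83).
After β⁻: (212, 84).
Z = 84 is polonium.

Po-212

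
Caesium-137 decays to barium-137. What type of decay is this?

beta-minus decay

ΔA = 137 − 137 = 0; ΔZ = 56 − 55 = +1.
A is unchanged and Z rises by 1 — a neutron has become a proton (β⁻ decay).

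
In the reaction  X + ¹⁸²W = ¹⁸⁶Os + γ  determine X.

Conserve mass number: A + 182 = 186 + 0, so A = 4.
Conserve atomic number: Z + 74 = 76 + 0, so Z = 2.
A = 4 and Z = 2 is ⁴He — an alpha particle.

alpha particle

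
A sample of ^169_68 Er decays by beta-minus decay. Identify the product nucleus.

Tm-169

Beta-minus decay: mass number changes by +0, atomic number by +1.
A: 169 = 169; Z: 68 + 1 = 69.
Z = 69 is thulium, so the daughter is ^169_69 Tm.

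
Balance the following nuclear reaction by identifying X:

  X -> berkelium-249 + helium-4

Es-253

Conserve mass number: A = 249 + 4, so A = 253.
Conserve atomic number: Z = 97 + 2, so Z = 99.
Z = 99 is einsteinium, so the species is einsteinium-253.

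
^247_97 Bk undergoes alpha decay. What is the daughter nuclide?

Alpha decay: mass number changes by -4, atomic number by -2.
A: 247 − 4 = 243; Z: 97 − 2 = 95.
Z = 95 is americium, so the daughter is ^243_95 Am.

Am-243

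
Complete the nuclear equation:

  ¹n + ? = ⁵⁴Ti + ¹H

V-54

Conserve mass number: 1 + A = 54 + 1, so A = 54.
Conserve atomic number: 0 + Z = 22 + 1, so Z = 23.
Z = 23 is vanadium, so the species is ⁵⁴V.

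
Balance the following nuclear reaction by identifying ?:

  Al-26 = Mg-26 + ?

positron

Conserve mass number: 26 = 26 + A, so A = 0.
Conserve atomic number: 13 = 12 + Z, so Z = 1.
A = 0 and Z = 1 is e⁺ — a positron.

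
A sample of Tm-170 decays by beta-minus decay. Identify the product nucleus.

Beta-minus decay: mass number changes by +0, atomic number by +1.
A: 170 = 170; Z: 69 + 1 = 70.
Z = 70 is ytterbium, so the daughter is Yb-170.

Yb-170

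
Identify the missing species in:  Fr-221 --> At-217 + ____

alpha particle

Conserve mass number: 221 = 217 + A, so A = 4.
Conserve atomic number: 87 = 85 + Z, so Z = 2.
A = 4 and Z = 2 is He-4 — an alpha particle.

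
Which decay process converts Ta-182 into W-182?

ΔA = 182 − 182 = 0; ΔZ = 74 − 73 = +1.
A is unchanged and Z rises by 1 — a neutron has become a proton (β⁻ decay).

beta-minus decay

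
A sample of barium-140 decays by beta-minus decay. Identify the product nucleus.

La-140

Beta-minus decay: mass number changes by +0, atomic number by +1.
A: 140 = 140; Z: 56 + 1 = 57.
Z = 57 is lanthanum, so the daughter is lanthanum-140.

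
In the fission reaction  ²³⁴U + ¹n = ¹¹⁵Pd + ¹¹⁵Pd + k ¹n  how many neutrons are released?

Conserve mass number: 235 = 115 + 115 + k, so k = 235 − 230 = 5.
Check atomic number: 92 = 46 + 46 + 0 = 92. ✓

5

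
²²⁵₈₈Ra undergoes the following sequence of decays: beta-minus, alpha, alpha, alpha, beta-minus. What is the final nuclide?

Start: (A, Z) = (225, 88).
After β⁻: (225, 89).
After α: (221, 87).
After α: (217, 85).
After α: (213, 83).
After β⁻: (213, 84).
Z = 84 is polonium.

Po-213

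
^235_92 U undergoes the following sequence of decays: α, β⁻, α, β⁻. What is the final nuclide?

Th-227

Start: (A, Z) = (235, 92).
After α: (231, 90).
After β⁻: (231, 91).
After α: (227, 89).
After β⁻: (227, 90).
Z = 90 is thorium.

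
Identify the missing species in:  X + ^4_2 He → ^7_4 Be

Conserve mass number: A + 4 = 7, so A = 3.
Conserve atomic number: Z + 2 = 4, so Z = 2.
Z = 2 is helium, so the species is ^3_2 He.

He-3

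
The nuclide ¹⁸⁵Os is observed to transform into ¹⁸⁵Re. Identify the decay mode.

beta-plus decay or electron capture

ΔA = 185 − 185 = 0; ΔZ = 75 − 76 = -1.
A is unchanged and Z drops by 1 — a proton has become a neutron (β⁺ emission or electron capture).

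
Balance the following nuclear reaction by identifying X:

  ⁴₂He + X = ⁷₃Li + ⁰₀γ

triton

Conserve mass number: 4 + A = 7 + 0, so A = 3.
Conserve atomic number: 2 + Z = 3 + 0, so Z = 1.
A = 3 and Z = 1 is ³₁H — a triton.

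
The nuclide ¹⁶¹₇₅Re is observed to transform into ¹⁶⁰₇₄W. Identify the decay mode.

ΔA = 160 − 161 = -1; ΔZ = 74 − 75 = -1.
A drops by 1 and Z drops by 1 — a proton was emitted.

proton emission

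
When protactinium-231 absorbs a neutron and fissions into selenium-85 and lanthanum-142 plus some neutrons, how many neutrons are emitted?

Conserve mass number: 232 = 85 + 142 + k, so k = 232 − 227 = 5.
Check atomic number: 91 = 34 + 57 + 0 = 91. ✓

5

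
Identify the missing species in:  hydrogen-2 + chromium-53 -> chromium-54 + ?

proton

Conserve mass number: 2 + 53 = 54 + A, so A = 1.
Conserve atomic number: 1 + 24 = 24 + Z, so Z = 1.
A = 1 and Z = 1 is hydrogen-1 — a proton.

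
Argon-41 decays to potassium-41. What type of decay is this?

ΔA = 41 − 41 = 0; ΔZ = 19 − 18 = +1.
A is unchanged and Z rises by 1 — a neutron has become a proton (β⁻ decay).

beta-minus decay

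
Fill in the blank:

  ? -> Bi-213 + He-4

At-217

Conserve mass number: A = 213 + 4, so A = 217.
Conserve atomic number: Z = 83 + 2, so Z = 85.
Z = 85 is astatine, so the species is At-217.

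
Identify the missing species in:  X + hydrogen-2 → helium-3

Conserve mass number: A + 2 = 3, so A = 1.
Conserve atomic number: Z + 1 = 2, so Z = 1.
A = 1 and Z = 1 is hydrogen-1 — a proton.

proton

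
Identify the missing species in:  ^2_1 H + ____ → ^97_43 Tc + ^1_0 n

Mo-96

Conserve mass number: 2 + A = 97 + 1, so A = 96.
Conserve atomic number: 1 + Z = 43 + 0, so Z = 42.
Z = 42 is molybdenum, so the species is ^96_42 Mo.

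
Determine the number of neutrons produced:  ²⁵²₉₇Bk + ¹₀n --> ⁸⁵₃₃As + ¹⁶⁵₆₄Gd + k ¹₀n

3

Conserve mass number: 253 = 85 + 165 + k, so k = 253 − 250 = 3.
Check atomic number: 97 = 33 + 64 + 0 = 97. ✓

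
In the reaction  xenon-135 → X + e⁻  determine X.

Cs-135

Conserve mass number: 135 = A + 0, so A = 135.
Conserve atomic number: 54 = Z − 1, so Z = 55.
Z = 55 is caesium, so the species is caesium-135.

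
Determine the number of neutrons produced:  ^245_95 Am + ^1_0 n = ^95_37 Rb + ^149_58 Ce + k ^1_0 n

2

Conserve mass number: 246 = 95 + 149 + k, so k = 246 − 244 = 2.
Check atomic number: 95 = 37 + 58 + 0 = 95. ✓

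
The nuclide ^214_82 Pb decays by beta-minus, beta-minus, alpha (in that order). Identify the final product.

Pb-210

Start: (A, Z) = (214, 82).
After β⁻: (214, 83).
After β⁻: (214, 84).
After α: (210, 82).
Z = 82 is lead.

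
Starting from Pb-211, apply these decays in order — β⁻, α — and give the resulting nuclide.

Tl-207

Start: (A, Z) = (211, 82).
After β⁻: (211, 83).
After α: (207, 81).
Z = 81 is thallium.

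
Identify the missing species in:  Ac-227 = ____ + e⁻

Conserve mass number: 227 = A + 0, so A = 227.
Conserve atomic number: 89 = Z − 1, so Z = 90.
Z = 90 is thorium, so the species is Th-227.

Th-227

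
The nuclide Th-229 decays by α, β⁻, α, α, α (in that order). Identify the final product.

Start: (A, Z) = (229, 90).
After α: (225, 88).
After β⁻: (225, 89).
After α: (221, 87).
After α: (217, 85).
After α: (213, 83).
Z = 83 is bismuth.

Bi-213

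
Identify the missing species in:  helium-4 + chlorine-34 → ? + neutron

Conserve mass number: 4 + 34 = A + 1, so A = 37.
Conserve atomic number: 2 + 17 = Z + 0, so Z = 19.
Z = 19 is potassium, so the species is potassium-37.

K-37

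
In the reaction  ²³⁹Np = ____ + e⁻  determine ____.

Pu-239

Conserve mass number: 239 = A + 0, so A = 239.
Conserve atomic number: 93 = Z − 1, so Z = 94.
Z = 94 is plutonium, so the species is ²³⁹Pu.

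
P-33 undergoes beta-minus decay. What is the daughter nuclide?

Beta-minus decay: mass number changes by +0, atomic number by +1.
A: 33 = 33; Z: 15 + 1 = 16.
Z = 16 is sulfur, so the daughter is S-33.

S-33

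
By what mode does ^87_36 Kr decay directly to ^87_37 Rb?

beta-minus decay

ΔA = 87 − 87 = 0; ΔZ = 37 − 36 = +1.
A is unchanged and Z rises by 1 — a neutron has become a proton (β⁻ decay).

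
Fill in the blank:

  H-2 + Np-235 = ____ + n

Pu-236

Conserve mass number: 2 + 235 = A + 1, so A = 236.
Conserve atomic number: 1 + 93 = Z + 0, so Z = 94.
Z = 94 is plutonium, so the species is Pu-236.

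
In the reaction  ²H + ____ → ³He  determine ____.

proton

Conserve mass number: 2 + A = 3, so A = 1.
Conserve atomic number: 1 + Z = 2, so Z = 1.
A = 1 and Z = 1 is ¹H — a proton.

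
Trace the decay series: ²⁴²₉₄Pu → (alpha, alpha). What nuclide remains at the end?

Start: (A, Z) = (242, 94).
After α: (238, 92).
After α: (234, 90).
Z = 90 is thorium.

Th-234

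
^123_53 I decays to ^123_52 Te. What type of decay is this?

beta-plus decay or electron capture

ΔA = 123 − 123 = 0; ΔZ = 52 − 53 = -1.
A is unchanged and Z drops by 1 — a proton has become a neutron (β⁺ emission or electron capture).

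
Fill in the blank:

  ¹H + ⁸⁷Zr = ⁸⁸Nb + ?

Conserve mass number: 1 + 87 = 88 + A, so A = 0.
Conserve atomic number: 1 + 40 = 41 + Z, so Z = 0.
A = 0 and Z = 0 is γ — a gamma ray.

gamma ray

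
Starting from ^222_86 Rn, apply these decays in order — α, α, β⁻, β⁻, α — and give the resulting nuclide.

Start: (A, Z) = (222, 86).
After α: (218, 84).
After α: (214, 82).
After β⁻: (214, 83).
After β⁻: (214, 84).
After α: (210, 82).
Z = 82 is lead.

Pb-210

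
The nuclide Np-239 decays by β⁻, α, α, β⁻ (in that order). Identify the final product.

Pa-231

Start: (A, Z) = (239, 93).
After β⁻: (239, 94).
After α: (235, 92).
After α: (231, 90).
After β⁻: (231, 91).
Z = 91 is protactinium.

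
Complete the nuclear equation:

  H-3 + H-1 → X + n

Conserve mass number: 3 + 1 = A + 1, so A = 3.
Conserve atomic number: 1 + 1 = Z + 0, so Z = 2.
Z = 2 is helium, so the species is He-3.

He-3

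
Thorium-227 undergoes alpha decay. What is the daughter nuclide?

Alpha decay: mass number changes by -4, atomic number by -2.
A: 227 − 4 = 223; Z: 90 − 2 = 88.
Z = 88 is radium, so the daughter is radium-223.

Ra-223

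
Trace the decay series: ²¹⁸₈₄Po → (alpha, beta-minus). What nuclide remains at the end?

Start: (A, Z) = (218, 84).
After α: (214, 82).
After β⁻: (214, 83).
Z = 83 is bismuth.

Bi-214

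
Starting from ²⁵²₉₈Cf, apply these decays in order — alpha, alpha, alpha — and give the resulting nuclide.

U-240

Start: (A, Z) = (252, 98).
After α: (248, 96).
After α: (244, 94).
After α: (240, 92).
Z = 92 is uranium.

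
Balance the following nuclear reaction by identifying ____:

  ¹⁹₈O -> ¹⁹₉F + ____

beta-minus particle

Conserve mass number: 19 = 19 + A, so A = 0.
Conserve atomic number: 8 = 9 + Z, so Z = -1.
A = 0 and Z = -1 is ⁰₋₁e — a beta-minus particle.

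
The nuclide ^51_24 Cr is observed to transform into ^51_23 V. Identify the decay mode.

beta-plus decay or electron capture

ΔA = 51 − 51 = 0; ΔZ = 23 − 24 = -1.
A is unchanged and Z drops by 1 — a proton has become a neutron (β⁺ emission or electron capture).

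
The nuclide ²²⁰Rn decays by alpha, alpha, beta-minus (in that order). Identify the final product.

Start: (A, Z) = (220, 86).
After α: (216, 84).
After α: (212, 82).
After β⁻: (212, 83).
Z = 83 is bismuth.

Bi-212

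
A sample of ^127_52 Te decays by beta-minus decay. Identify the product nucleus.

I-127

Beta-minus decay: mass number changes by +0, atomic number by +1.
A: 127 = 127; Z: 52 + 1 = 53.
Z = 53 is iodine, so the daughter is ^127_53 I.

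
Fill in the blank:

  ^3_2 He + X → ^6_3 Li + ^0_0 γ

Conserve mass number: 3 + A = 6 + 0, so A = 3.
Conserve atomic number: 2 + Z = 3 + 0, so Z = 1.
A = 3 and Z = 1 is ^3_1 H — a triton.

triton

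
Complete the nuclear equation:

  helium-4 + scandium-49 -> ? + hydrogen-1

Conserve mass number: 4 + 49 = A + 1, so A = 52.
Conserve atomic number: 2 + 21 = Z + 1, so Z = 22.
Z = 22 is titanium, so the species is titanium-52.

Ti-52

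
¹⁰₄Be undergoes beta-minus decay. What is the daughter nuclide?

Beta-minus decay: mass number changes by +0, atomic number by +1.
A: 10 = 10; Z: 4 + 1 = 5.
Z = 5 is boron, so the daughter is ¹⁰₅B.

B-10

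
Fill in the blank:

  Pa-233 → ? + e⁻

Conserve mass number: 233 = A + 0, so A = 233.
Conserve atomic number: 91 = Z − 1, so Z = 92.
Z = 92 is uranium, so the species is U-233.

U-233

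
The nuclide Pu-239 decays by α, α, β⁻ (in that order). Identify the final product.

Start: (A, Z) = (239, 94).
After α: (235, 92).
After α: (231, 90).
After β⁻: (231, 91).
Z = 91 is protactinium.

Pa-231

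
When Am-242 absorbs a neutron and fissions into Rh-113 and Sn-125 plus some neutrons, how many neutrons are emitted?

Conserve mass number: 243 = 113 + 125 + k, so k = 243 − 238 = 5.
Check atomic number: 95 = 45 + 50 + 0 = 95. ✓

5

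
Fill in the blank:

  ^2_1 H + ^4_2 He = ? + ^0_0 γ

Conserve mass number: 2 + 4 = A + 0, so A = 6.
Conserve atomic number: 1 + 2 = Z + 0, so Z = 3.
Z = 3 is lithium, so the species is ^6_3 Li.

Li-6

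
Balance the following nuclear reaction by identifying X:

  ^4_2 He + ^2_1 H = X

Conserve mass number: 4 + 2 = A, so A = 6.
Conserve atomic number: 2 + 1 = Z, so Z = 3.
Z = 3 is lithium, so the species is ^6_3 Li.

Li-6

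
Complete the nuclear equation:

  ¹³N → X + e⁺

Conserve mass number: 13 = A + 0, so A = 13.
Conserve atomic number: 7 = Z + 1, so Z = 6.
Z = 6 is carbon, so the species is ¹³C.

C-13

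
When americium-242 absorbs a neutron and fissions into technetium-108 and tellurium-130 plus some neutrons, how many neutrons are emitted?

5

Conserve mass number: 243 = 108 + 130 + k, so k = 243 − 238 = 5.
Check atomic number: 95 = 43 + 52 + 0 = 95. ✓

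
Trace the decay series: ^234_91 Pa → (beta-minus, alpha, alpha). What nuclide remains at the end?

Ra-226

Start: (A, Z) = (234, 91).
After β⁻: (234, 92).
After α: (230, 90).
After α: (226, 88).
Z = 88 is radium.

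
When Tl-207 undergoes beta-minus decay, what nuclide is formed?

Pb-207

Beta-minus decay: mass number changes by +0, atomic number by +1.
A: 207 = 207; Z: 81 + 1 = 82.
Z = 82 is lead, so the daughter is Pb-207.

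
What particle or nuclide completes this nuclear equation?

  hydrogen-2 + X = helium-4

Conserve mass number: 2 + A = 4, so A = 2.
Conserve atomic number: 1 + Z = 2, so Z = 1.
A = 2 and Z = 1 is hydrogen-2 — a deuteron.

deuteron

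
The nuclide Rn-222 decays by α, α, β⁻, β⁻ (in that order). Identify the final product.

Po-214

Start: (A, Z) = (222, 86).
After α: (218, 84).
After α: (214, 82).
After β⁻: (214, 83).
After β⁻: (214, 84).
Z = 84 is polonium.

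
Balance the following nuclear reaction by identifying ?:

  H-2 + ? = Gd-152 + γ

Conserve mass number: 2 + A = 152 + 0, so A = 150.
Conserve atomic number: 1 + Z = 64 + 0, so Z = 63.
Z = 63 is europium, so the species is Eu-150.

Eu-150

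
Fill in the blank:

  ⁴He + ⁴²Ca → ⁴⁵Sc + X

proton

Conserve mass number: 4 + 42 = 45 + A, so A = 1.
Conserve atomic number: 2 + 20 = 21 + Z, so Z = 1.
A = 1 and Z = 1 is ¹H — a proton.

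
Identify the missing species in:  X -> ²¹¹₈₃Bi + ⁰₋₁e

Pb-211

Conserve mass number: A = 211 + 0, so A = 211.
Conserve atomic number: Z = 83 − 1, so Z = 82.
Z = 82 is lead, so the species is ²¹¹₈₂Pb.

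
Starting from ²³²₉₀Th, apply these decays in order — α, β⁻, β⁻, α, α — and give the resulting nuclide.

Start: (A, Z) = (232, 90).
After α: (228, 88).
After β⁻: (228, 89).
After β⁻: (228, 90).
After α: (224, 88).
After α: (220, 86).
Z = 86 is radon.

Rn-220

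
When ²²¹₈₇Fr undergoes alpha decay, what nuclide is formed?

At-217

Alpha decay: mass number changes by -4, atomic number by -2.
A: 221 − 4 = 217; Z: 87 − 2 = 85.
Z = 85 is astatine, so the daughter is ²¹⁷₈₅At.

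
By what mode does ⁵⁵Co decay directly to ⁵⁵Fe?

ΔA = 55 − 55 = 0; ΔZ = 26 − 27 = -1.
A is unchanged and Z drops by 1 — a proton has become a neutron (β⁺ emission or electron capture).

beta-plus decay or electron capture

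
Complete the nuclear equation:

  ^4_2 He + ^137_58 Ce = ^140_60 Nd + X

neutron

Conserve mass number: 4 + 137 = 140 + A, so A = 1.
Conserve atomic number: 2 + 58 = 60 + Z, so Z = 0.
A = 1 and Z = 0 is ^1_0 n — a neutron.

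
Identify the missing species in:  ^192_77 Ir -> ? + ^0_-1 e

Pt-192

Conserve mass number: 192 = A + 0, so A = 192.
Conserve atomic number: 77 = Z − 1, so Z = 78.
Z = 78 is platinum, so the species is ^192_78 Pt.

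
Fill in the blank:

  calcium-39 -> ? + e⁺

Conserve mass number: 39 = A + 0, so A = 39.
Conserve atomic number: 20 = Z + 1, so Z = 19.
Z = 19 is potassium, so the species is potassium-39.

K-39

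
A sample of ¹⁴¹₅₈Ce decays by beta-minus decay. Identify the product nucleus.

Beta-minus decay: mass number changes by +0, atomic number by +1.
A: 141 = 141; Z: 58 + 1 = 59.
Z = 59 is praseodymium, so the daughter is ¹⁴¹₅₉Pr.

Pr-141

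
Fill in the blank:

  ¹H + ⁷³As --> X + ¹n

Se-73

Conserve mass number: 1 + 73 = A + 1, so A = 73.
Conserve atomic number: 1 + 33 = Z + 0, so Z = 34.
Z = 34 is selenium, so the species is ⁷³Se.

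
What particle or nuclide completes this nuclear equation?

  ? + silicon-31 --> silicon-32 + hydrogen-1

Conserve mass number: A + 31 = 32 + 1, so A = 2.
Conserve atomic number: Z + 14 = 14 + 1, so Z = 1.
A = 2 and Z = 1 is hydrogen-2 — a deuteron.

deuteron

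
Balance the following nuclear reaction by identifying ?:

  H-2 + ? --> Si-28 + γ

Conserve mass number: 2 + A = 28 + 0, so A = 26.
Conserve atomic number: 1 + Z = 14 + 0, so Z = 13.
Z = 13 is aluminium, so the species is Al-26.

Al-26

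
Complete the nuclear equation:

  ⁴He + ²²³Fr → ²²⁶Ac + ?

neutron

Conserve mass number: 4 + 223 = 226 + A, so A = 1.
Conserve atomic number: 2 + 87 = 89 + Z, so Z = 0.
A = 1 and Z = 0 is ¹n — a neutron.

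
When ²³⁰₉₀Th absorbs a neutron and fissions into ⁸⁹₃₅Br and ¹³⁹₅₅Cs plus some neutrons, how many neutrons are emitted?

Conserve mass number: 231 = 89 + 139 + k, so k = 231 − 228 = 3.
Check atomic number: 90 = 35 + 55 + 0 = 90. ✓

3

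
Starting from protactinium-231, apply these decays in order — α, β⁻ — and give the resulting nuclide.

Start: (A, Z) = (231, 91).
After α: (227, 89).
After β⁻: (227, 90).
Z = 90 is thorium.

Th-227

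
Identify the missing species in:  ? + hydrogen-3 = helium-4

proton

Conserve mass number: A + 3 = 4, so A = 1.
Conserve atomic number: Z + 1 = 2, so Z = 1.
A = 1 and Z = 1 is hydrogen-1 — a proton.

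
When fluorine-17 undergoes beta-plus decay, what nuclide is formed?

Beta-plus decay: mass number changes by +0, atomic number by -1.
A: 17 = 17; Z: 9 − 1 = 8.
Z = 8 is oxygen, so the daughter is oxygen-17.

O-17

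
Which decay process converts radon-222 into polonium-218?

ΔA = 218 − 222 = -4; ΔZ = 84 − 86 = -2.
A drops by 4 and Z drops by 2 — the signature of alpha emission.

alpha decay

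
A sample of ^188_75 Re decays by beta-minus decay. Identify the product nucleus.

Os-188

Beta-minus decay: mass number changes by +0, atomic number by +1.
A: 188 = 188; Z: 75 + 1 = 76.
Z = 76 is osmium, so the daughter is ^188_76 Os.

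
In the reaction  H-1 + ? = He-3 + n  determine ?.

triton

Conserve mass number: 1 + A = 3 + 1, so A = 3.
Conserve atomic number: 1 + Z = 2 + 0, so Z = 1.
A = 3 and Z = 1 is H-3 — a triton.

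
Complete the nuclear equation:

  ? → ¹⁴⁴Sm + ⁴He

Conserve mass number: A = 144 + 4, so A = 148.
Conserve atomic number: Z = 62 + 2, so Z = 64.
Z = 64 is gadolinium, so the species is ¹⁴⁸Gd.

Gd-148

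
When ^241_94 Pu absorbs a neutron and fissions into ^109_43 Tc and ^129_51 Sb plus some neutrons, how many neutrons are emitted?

4

Conserve mass number: 242 = 109 + 129 + k, so k = 242 − 238 = 4.
Check atomic number: 94 = 43 + 51 + 0 = 94. ✓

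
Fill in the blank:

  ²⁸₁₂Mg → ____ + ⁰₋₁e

Al-28

Conserve mass number: 28 = A + 0, so A = 28.
Conserve atomic number: 12 = Z − 1, so Z = 13.
Z = 13 is aluminium, so the species is ²⁸₁₃Al.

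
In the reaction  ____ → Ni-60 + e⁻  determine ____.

Conserve mass number: A = 60 + 0, so A = 60.
Conserve atomic number: Z = 28 − 1, so Z = 27.
Z = 27 is cobalt, so the species is Co-60.

Co-60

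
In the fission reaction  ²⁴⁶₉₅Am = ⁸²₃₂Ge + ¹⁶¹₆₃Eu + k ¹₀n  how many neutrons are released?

3

Conserve mass number: 246 = 82 + 161 + k, so k = 246 − 243 = 3.
Check atomic number: 95 = 32 + 63 + 0 = 95. ✓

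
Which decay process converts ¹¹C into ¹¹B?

ΔA = 11 − 11 = 0; ΔZ = 5 − 6 = -1.
A is unchanged and Z drops by 1 — a proton has become a neutron (β⁺ emission or electron capture).

beta-plus decay or electron capture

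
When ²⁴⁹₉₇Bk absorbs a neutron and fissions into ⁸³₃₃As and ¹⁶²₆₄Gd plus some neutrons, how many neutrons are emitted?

Conserve mass number: 250 = 83 + 162 + k, so k = 250 − 245 = 5.
Check atomic number: 97 = 33 + 64 + 0 = 97. ✓

5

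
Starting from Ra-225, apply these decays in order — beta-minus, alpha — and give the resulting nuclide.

Fr-221

Start: (A, Z) = (225, 88).
After β⁻: (225, 89).
After α: (221, 87).
Z = 87 is francium.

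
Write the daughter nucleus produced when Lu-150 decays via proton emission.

Yb-149

Proton emission: mass number changes by -1, atomic number by -1.
A: 150 − 1 = 149; Z: 71 − 1 = 70.
Z = 70 is ytterbium, so the daughter is Yb-149.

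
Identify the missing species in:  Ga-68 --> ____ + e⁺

Conserve mass number: 68 = A + 0, so A = 68.
Conserve atomic number: 31 = Z + 1, so Z = 30.
Z = 30 is zinc, so the species is Zn-68.

Zn-68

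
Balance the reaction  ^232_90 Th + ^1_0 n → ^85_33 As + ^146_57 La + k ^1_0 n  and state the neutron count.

2

Conserve mass number: 233 = 85 + 146 + k, so k = 233 − 231 = 2.
Check atomic number: 90 = 33 + 57 + 0 = 90. ✓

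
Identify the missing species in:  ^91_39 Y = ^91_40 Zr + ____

beta-minus particle

Conserve mass number: 91 = 91 + A, so A = 0.
Conserve atomic number: 39 = 40 + Z, so Z = -1.
A = 0 and Z = -1 is ^0_-1 e — a beta-minus particle.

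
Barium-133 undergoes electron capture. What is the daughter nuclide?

Cs-133

Electron capture: mass number changes by +0, atomic number by -1.
A: 133 = 133; Z: 56 − 1 = 55.
Z = 55 is caesium, so the daughter is caesium-133.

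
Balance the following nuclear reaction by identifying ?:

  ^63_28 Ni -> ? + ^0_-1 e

Conserve mass number: 63 = A + 0, so A = 63.
Conserve atomic number: 28 = Z − 1, so Z = 29.
Z = 29 is copper, so the species is ^63_29 Cu.

Cu-63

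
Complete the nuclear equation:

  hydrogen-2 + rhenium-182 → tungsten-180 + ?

Conserve mass number: 2 + 182 = 180 + A, so A = 4.
Conserve atomic number: 1 + 75 = 74 + Z, so Z = 2.
A = 4 and Z = 2 is helium-4 — an alpha particle.

alpha particle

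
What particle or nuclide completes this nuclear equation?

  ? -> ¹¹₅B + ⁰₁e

Conserve mass number: A = 11 + 0, so A = 11.
Conserve atomic number: Z = 5 + 1, so Z = 6.
Z = 6 is carbon, so the species is ¹¹₆C.

C-11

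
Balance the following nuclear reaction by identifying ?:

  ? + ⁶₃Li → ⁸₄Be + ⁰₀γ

Conserve mass number: A + 6 = 8 + 0, so A = 2.
Conserve atomic number: Z + 3 = 4 + 0, so Z = 1.
A = 2 and Z = 1 is ²₁H — a deuteron.

deuteron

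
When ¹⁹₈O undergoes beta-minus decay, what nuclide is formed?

F-19

Beta-minus decay: mass number changes by +0, atomic number by +1.
A: 19 = 19; Z: 8 + 1 = 9.
Z = 9 is fluorine, so the daughter is ¹⁹₉F.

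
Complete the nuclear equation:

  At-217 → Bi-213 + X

alpha particle

Conserve mass number: 217 = 213 + A, so A = 4.
Conserve atomic number: 85 = 83 + Z, so Z = 2.
A = 4 and Z = 2 is He-4 — an alpha particle.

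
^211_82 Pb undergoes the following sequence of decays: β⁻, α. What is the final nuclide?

Tl-207

Start: (A, Z) = (211, 82).
After β⁻: (211, 83).
After α: (207, 81).
Z = 81 is thallium.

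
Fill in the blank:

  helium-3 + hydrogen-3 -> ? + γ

Li-6

Conserve mass number: 3 + 3 = A + 0, so A = 6.
Conserve atomic number: 2 + 1 = Z + 0, so Z = 3.
Z = 3 is lithium, so the species is lithium-6.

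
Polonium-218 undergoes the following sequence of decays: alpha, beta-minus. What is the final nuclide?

Start: (A, Z) = (218, 84).
After α: (214, 82).
After β⁻: (214, 83).
Z = 83 is bismuth.

Bi-214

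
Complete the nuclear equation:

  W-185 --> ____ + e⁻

Re-185

Conserve mass number: 185 = A + 0, so A = 185.
Conserve atomic number: 74 = Z − 1, so Z = 75.
Z = 75 is rhenium, so the species is Re-185.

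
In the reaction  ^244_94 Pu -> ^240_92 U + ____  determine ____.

Conserve mass number: 244 = 240 + A, so A = 4.
Conserve atomic number: 94 = 92 + Z, so Z = 2.
A = 4 and Z = 2 is ^4_2 He — an alpha particle.

alpha particle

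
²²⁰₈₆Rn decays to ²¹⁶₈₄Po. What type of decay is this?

ΔA = 216 − 220 = -4; ΔZ = 84 − 86 = -2.
A drops by 4 and Z drops by 2 — the signature of alpha emission.

alpha decay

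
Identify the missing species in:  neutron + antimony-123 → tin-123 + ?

Conserve mass number: 1 + 123 = 123 + A, so A = 1.
Conserve atomic number: 0 + 51 = 50 + Z, so Z = 1.
A = 1 and Z = 1 is hydrogen-1 — a proton.

proton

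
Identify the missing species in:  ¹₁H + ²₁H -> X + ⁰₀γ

He-3

Conserve mass number: 1 + 2 = A + 0, so A = 3.
Conserve atomic number: 1 + 1 = Z + 0, so Z = 2.
Z = 2 is helium, so the species is ³₂He.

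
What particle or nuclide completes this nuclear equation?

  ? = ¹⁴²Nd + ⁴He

Conserve mass number: A = 142 + 4, so A = 146.
Conserve atomic number: Z = 60 + 2, so Z = 62.
Z = 62 is samarium, so the species is ¹⁴⁶Sm.

Sm-146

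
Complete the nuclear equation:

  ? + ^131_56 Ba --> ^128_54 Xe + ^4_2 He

Conserve mass number: A + 131 = 128 + 4, so A = 1.
Conserve atomic number: Z + 56 = 54 + 2, so Z = 0.
A = 1 and Z = 0 is ^1_0 n — a neutron.

neutron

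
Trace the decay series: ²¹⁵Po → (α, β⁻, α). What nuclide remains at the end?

Tl-207

Start: (A, Z) = (215, 84).
After α: (211, 82).
After β⁻: (211, 83).
After α: (207, 81).
Z = 81 is thallium.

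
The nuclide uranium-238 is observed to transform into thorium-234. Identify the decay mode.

alpha decay

ΔA = 234 − 238 = -4; ΔZ = 90 − 92 = -2.
A drops by 4 and Z drops by 2 — the signature of alpha emission.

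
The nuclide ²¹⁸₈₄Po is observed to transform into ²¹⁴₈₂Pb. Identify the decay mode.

ΔA = 214 − 218 = -4; ΔZ = 82 − 84 = -2.
A drops by 4 and Z drops by 2 — the signature of alpha emission.

alpha decay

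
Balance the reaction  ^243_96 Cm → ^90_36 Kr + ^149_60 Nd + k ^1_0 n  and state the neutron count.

Conserve mass number: 243 = 90 + 149 + k, so k = 243 − 239 = 4.
Check atomic number: 96 = 36 + 60 + 0 = 96. ✓

4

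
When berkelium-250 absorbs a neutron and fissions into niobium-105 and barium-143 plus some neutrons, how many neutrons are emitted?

Conserve mass number: 251 = 105 + 143 + k, so k = 251 − 248 = 3.
Check atomic number: 97 = 41 + 56 + 0 = 97. ✓

3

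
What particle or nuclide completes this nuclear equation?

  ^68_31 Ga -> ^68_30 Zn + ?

positron

Conserve mass number: 68 = 68 + A, so A = 0.
Conserve atomic number: 31 = 30 + Z, so Z = 1.
A = 0 and Z = 1 is ^0_1 e — a positron.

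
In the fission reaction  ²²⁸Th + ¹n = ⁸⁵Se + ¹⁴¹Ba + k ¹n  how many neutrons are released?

3

Conserve mass number: 229 = 85 + 141 + k, so k = 229 − 226 = 3.
Check atomic number: 90 = 34 + 56 + 0 = 90. ✓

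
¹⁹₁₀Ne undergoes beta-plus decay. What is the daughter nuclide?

F-19

Beta-plus decay: mass number changes by +0, atomic number by -1.
A: 19 = 19; Z: 10 − 1 = 9.
Z = 9 is fluorine, so the daughter is ¹⁹₉F.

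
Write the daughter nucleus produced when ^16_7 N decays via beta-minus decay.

O-16

Beta-minus decay: mass number changes by +0, atomic number by +1.
A: 16 = 16; Z: 7 + 1 = 8.
Z = 8 is oxygen, so the daughter is ^16_8 O.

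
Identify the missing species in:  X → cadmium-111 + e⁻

Conserve mass number: A = 111 + 0, so A = 111.
Conserve atomic number: Z = 48 − 1, so Z = 47.
Z = 47 is silver, so the species is silver-111.

Ag-111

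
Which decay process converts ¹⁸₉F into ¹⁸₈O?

ΔA = 18 − 18 = 0; ΔZ = 8 − 9 = -1.
A is unchanged and Z drops by 1 — a proton has become a neutron (β⁺ emission or electron capture).

beta-plus decay or electron capture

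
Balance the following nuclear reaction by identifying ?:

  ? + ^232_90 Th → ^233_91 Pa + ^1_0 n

deuteron

Conserve mass number: A + 232 = 233 + 1, so A = 2.
Conserve atomic number: Z + 90 = 91 + 0, so Z = 1.
A = 2 and Z = 1 is ^2_1 H — a deuteron.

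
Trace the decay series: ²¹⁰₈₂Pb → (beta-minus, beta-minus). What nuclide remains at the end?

Start: (A, Z) = (210, 82).
After β⁻: (210, 83).
After β⁻: (210, 84).
Z = 84 is polonium.

Po-210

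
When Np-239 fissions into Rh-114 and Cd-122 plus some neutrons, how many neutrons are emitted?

Conserve mass number: 239 = 114 + 122 + k, so k = 239 − 236 = 3.
Check atomic number: 93 = 45 + 48 + 0 = 93. ✓

3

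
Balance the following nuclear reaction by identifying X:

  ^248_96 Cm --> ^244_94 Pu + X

alpha particle

Conserve mass number: 248 = 244 + A, so A = 4.
Conserve atomic number: 96 = 94 + Z, so Z = 2.
A = 4 and Z = 2 is ^4_2 He — an alpha particle.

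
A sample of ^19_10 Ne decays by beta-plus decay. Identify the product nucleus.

Beta-plus decay: mass number changes by +0, atomic number by -1.
A: 19 = 19; Z: 10 − 1 = 9.
Z = 9 is fluorine, so the daughter is ^19_9 F.

F-19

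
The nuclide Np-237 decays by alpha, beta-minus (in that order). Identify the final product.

U-233

Start: (A, Z) = (237, 93).
After α: (233, 91).
After β⁻: (233, 92).
Z = 92 is uranium.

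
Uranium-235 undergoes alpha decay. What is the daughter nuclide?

Alpha decay: mass number changes by -4, atomic number by -2.
A: 235 − 4 = 231; Z: 92 − 2 = 90.
Z = 90 is thorium, so the daughter is thorium-231.

Th-231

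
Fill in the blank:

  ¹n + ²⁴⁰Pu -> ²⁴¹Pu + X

gamma ray

Conserve mass number: 1 + 240 = 241 + A, so A = 0.
Conserve atomic number: 0 + 94 = 94 + Z, so Z = 0.
A = 0 and Z = 0 is γ — a gamma ray.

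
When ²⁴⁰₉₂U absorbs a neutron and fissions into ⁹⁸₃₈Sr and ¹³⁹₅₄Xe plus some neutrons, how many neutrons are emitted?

4

Conserve mass number: 241 = 98 + 139 + k, so k = 241 − 237 = 4.
Check atomic number: 92 = 38 + 54 + 0 = 92. ✓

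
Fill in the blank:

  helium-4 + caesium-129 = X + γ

La-133

Conserve mass number: 4 + 129 = A + 0, so A = 133.
Conserve atomic number: 2 + 55 = Z + 0, so Z = 57.
Z = 57 is lanthanum, so the species is lanthanum-133.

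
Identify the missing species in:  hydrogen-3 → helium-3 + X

Conserve mass number: 3 = 3 + A, so A = 0.
Conserve atomic number: 1 = 2 + Z, so Z = -1.
A = 0 and Z = -1 is e⁻ — a beta-minus particle.

beta-minus particle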